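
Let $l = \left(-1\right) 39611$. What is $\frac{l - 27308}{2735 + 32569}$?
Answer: $- \frac{66919}{35304} \approx -1.8955$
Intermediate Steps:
$l = -39611$
$\frac{l - 27308}{2735 + 32569} = \frac{-39611 - 27308}{2735 + 32569} = - \frac{66919}{35304}$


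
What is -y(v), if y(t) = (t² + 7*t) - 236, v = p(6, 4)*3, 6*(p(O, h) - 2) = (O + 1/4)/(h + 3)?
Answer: 468263/3136 ≈ 149.32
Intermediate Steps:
p(O, h) = 2 + (¼ + O)/(6*(3 + h)) (p(O, h) = 2 + ((O + 1/4)/(h + 3))/6 = 2 + ((O + ¼)/(3 + h))/6 = 2 + ((¼ + O)/(3 + h))/6 = 2 + (¼ + O)/(6*(3 + h)))
v = 361/56 (v = ((145 + 4*6 + 48*4)/(24*(3 + 4)))*3 = ((1/24)*(145 + 24 + 192)/7)*3 = ((1/24)*(⅐)*361)*3 = (361/168)*3 = 361/56 ≈ 6.4464)
y(t) = -236 + t² + 7*t
-y(v) = -(-236 + (361/56)² + 7*(361/56)) = -(-236 + 130321/3136 + 361/8) = -1*(-468263/3136) = 468263/3136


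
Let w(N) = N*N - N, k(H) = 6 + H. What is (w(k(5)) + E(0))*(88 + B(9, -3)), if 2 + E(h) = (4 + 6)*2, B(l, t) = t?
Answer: 10880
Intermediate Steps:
E(h) = 18 (E(h) = -2 + (4 + 6)*2 = -2 + 10*2 = -2 + 20 = 18)
w(N) = N**2 - N
(w(k(5)) + E(0))*(88 + B(9, -3)) = ((6 + 5)*(-1 + (6 + 5)) + 18)*(88 - 3) = (11*(-1 + 11) + 18)*85 = (11*10 + 18)*85 = (110 + 18)*85 = 128*85 = 10880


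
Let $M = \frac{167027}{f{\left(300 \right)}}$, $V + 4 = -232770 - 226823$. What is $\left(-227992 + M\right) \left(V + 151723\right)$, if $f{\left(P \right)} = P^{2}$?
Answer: $\frac{3158650693724701}{45000} \approx 7.0192 \cdot 10^{10}$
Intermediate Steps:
$V = -459597$ ($V = -4 - 459593 = -459597$)
$M = \frac{167027}{90000}$ ($M = \frac{167027}{300^{2}} = \frac{167027}{90000} \approx 1.8559$)
$\left(-227992 + M\right) \left(V + 151723\right) = \left(-227992 + \frac{167027}{90000}\right) \left(-459597 + 151723\right) = \left(- \frac{20519112973}{90000}\right) \left(-307874\right) = \frac{3158650693724701}{45000}$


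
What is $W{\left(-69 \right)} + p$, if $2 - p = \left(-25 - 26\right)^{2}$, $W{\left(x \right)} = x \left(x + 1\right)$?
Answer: $2093$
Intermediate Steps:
$W{\left(x \right)} = x \left(1 + x\right)$
$p = -2599$ ($p = 2 - \left(-25 - 26\right)^{2} = 2 - \left(-51\right)^{2} = 2 - 2601 = -2599$)
$W{\left(-69 \right)} + p = - 69 \left(1 - 69\right) - 2599 = \left(-69\right) \left(-68\right) - 2599 = 4692 - 2599 = 2093$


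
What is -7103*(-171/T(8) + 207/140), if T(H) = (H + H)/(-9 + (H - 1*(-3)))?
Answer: 39570813/280 ≈ 1.4132e+5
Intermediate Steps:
T(H) = 2*H/(-6 + H) (T(H) = (2*H)/(-9 + (H + 3)) = (2*H)/(-9 + (3 + H)) = (2*H)/(-6 + H) = 2*H/(-6 + H))
-7103*(-171/T(8) + 207/140) = -7103*(-171/(2*8/(-6 + 8)) + 207/140) = -7103*(-171/(2*8/2) + 207*(1/140)) = -7103*(-171/(2*8*(1/2)) + 207/140) = -7103*(-171/8 + 207/140) = -7103*(-5571/280) = 39570813/280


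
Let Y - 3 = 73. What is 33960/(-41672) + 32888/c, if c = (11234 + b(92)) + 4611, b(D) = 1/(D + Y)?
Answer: 17480659011/13866154849 ≈ 1.2607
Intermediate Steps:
Y = 76 (Y = 3 + 73 = 76)
b(D) = 1/(76 + D) (b(D) = 1/(D + 76) = 1/(76 + D))
c = 2661961/168 (c = (11234 + 1/(76 + 92)) + 4611 = (11234 + 1/168) + 4611 = 1887313/168 + 4611 = 2661961/168 ≈ 15845.)
33960/(-41672) + 32888/c = 33960/(-41672) + 32888/(2661961/168) = 33960*(-1/41672) + 32888*(168/2661961) = -4245/5209 + 5525184/2661961 = 17480659011/13866154849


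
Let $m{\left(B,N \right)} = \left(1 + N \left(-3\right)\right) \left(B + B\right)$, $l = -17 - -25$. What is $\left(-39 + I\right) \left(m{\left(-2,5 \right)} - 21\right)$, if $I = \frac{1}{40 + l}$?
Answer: $- \frac{65485}{48} \approx -1364.3$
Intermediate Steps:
$l = 8$ ($l = -17 + 25 = 8$)
$I = \frac{1}{48}$ ($I = \frac{1}{40 + 8} = \frac{1}{48} \approx 0.020833$)
$m{\left(B,N \right)} = 2 B \left(1 - 3 N\right)$ ($m{\left(B,N \right)} = \left(1 - 3 N\right) 2 B = 2 B \left(1 - 3 N\right)$)
$\left(-39 + I\right) \left(m{\left(-2,5 \right)} - 21\right) = \left(-39 + \frac{1}{48}\right) \left(2 \left(-2\right) \left(1 - 15\right) - 21\right) = - \frac{1871 \left(2 \left(-2\right) \left(1 - 15\right) - 21\right)}{48} = - \frac{1871 \left(2 \left(-2\right) \left(-14\right) - 21\right)}{48} = - \frac{1871 \left(56 - 21\right)}{48} = \left(- \frac{1871}{48}\right) 35 = - \frac{65485}{48}$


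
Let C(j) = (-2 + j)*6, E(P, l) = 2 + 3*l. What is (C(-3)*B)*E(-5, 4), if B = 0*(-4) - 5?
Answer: 2100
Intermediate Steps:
C(j) = -12 + 6*j
B = -5 (B = 0 - 5 = -5)
(C(-3)*B)*E(-5, 4) = ((-12 + 6*(-3))*(-5))*(2 + 3*4) = ((-12 - 18)*(-5))*(2 + 12) = -30*(-5)*14 = 150*14 = 2100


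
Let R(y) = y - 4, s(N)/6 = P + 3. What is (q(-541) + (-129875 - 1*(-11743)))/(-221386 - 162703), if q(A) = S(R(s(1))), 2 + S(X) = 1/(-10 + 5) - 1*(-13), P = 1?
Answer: 590606/1920445 ≈ 0.30754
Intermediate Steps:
s(N) = 24 (s(N) = 6*(1 + 3) = 6*4 = 24)
R(y) = -4 + y
S(X) = 54/5 (S(X) = -2 + (1/(-10 + 5) - 1*(-13)) = -2 + (1/(-5) + 13) = -2 + (-⅕ + 13) = -2 + 64/5 = 54/5)
q(A) = 54/5
(q(-541) + (-129875 - 1*(-11743)))/(-221386 - 162703) = (54/5 + (-129875 - 1*(-11743)))/(-221386 - 162703) = (54/5 + (-129875 + 11743))/(-384089) = (54/5 - 118132)*(-1/384089) = -590606/5*(-1/384089) = 590606/1920445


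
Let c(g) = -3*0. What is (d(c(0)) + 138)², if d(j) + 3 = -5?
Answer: 16900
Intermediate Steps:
c(g) = 0
d(j) = -8 (d(j) = -3 - 5 = -8)
(d(c(0)) + 138)² = (-8 + 138)² = 130² = 16900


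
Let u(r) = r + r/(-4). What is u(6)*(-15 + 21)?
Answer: 27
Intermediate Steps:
u(r) = 3*r/4 (u(r) = r + r*(-¼) = r - r/4 = 3*r/4)
u(6)*(-15 + 21) = ((¾)*6)*(-15 + 21) = (9/2)*6 = 27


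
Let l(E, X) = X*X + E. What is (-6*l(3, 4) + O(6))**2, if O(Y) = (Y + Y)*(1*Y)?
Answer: 1764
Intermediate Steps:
O(Y) = 2*Y**2 (O(Y) = (2*Y)*Y = 2*Y**2)
l(E, X) = E + X**2 (l(E, X) = X**2 + E = E + X**2)
(-6*l(3, 4) + O(6))**2 = (-6*(3 + 4**2) + 2*6**2)**2 = (-6*(3 + 16) + 2*36)**2 = (-6*19 + 72)**2 = (-114 + 72)**2 = (-42)**2 = 1764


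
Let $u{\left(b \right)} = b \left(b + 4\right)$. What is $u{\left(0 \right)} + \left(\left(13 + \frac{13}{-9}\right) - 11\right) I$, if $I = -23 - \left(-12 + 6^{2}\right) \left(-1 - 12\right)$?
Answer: $\frac{1445}{9} \approx 160.56$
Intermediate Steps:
$u{\left(b \right)} = b \left(4 + b\right)$
$I = 289$ ($I = -23 - \left(-12 + 36\right) \left(-13\right) = -23 - 24 \left(-13\right) = -23 - -312 = -23 + 312 = 289$)
$u{\left(0 \right)} + \left(\left(13 + \frac{13}{-9}\right) - 11\right) I = 0 \left(4 + 0\right) + \left(\left(13 + \frac{13}{-9}\right) - 11\right) 289 = 0 \cdot 4 + \left(\left(13 + 13 \left(- \frac{1}{9}\right)\right) - 11\right) 289 = 0 + \left(\left(13 - \frac{13}{9}\right) - 11\right) 289 = 0 + \left(\frac{104}{9} - 11\right) 289 = 0 + \frac{5}{9} \cdot 289 = 0 + \frac{1445}{9} = \frac{1445}{9}$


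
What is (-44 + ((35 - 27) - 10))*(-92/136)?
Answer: 529/17 ≈ 31.118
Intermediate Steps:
(-44 + ((35 - 27) - 10))*(-92/136) = (-44 + (8 - 10))*(-92*1/136) = (-44 - 2)*(-23/34) = -46*(-23/34) = 529/17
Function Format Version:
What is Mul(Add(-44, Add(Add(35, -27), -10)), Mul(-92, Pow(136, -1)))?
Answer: Rational(529, 17) ≈ 31.118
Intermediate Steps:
Mul(Add(-44, Add(Add(35, -27), -10)), Mul(-92, Pow(136, -1))) = Mul(Add(-44, Add(8, -10)), Mul(-92, Rational(1, 136))) = Mul(Add(-44, -2), Rational(-23, 34)) = Mul(-46, Rational(-23, 34)) = Rational(529, 17)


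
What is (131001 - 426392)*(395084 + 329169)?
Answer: -213937817923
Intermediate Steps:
(131001 - 426392)*(395084 + 329169) = -295391*724253 = -213937817923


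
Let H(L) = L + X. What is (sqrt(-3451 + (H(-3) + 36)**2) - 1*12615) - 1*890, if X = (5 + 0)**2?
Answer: -13505 + I*sqrt(87) ≈ -13505.0 + 9.3274*I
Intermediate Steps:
X = 25 (X = 5**2 = 25)
H(L) = 25 + L (H(L) = L + 25 = 25 + L)
(sqrt(-3451 + (H(-3) + 36)**2) - 1*12615) - 1*890 = (sqrt(-3451 + ((25 - 3) + 36)**2) - 1*12615) - 1*890 = (sqrt(-3451 + (22 + 36)**2) - 12615) - 890 = (sqrt(-3451 + 58**2) - 12615) - 890 = (sqrt(-3451 + 3364) - 12615) - 890 = (sqrt(-87) - 12615) - 890 = (I*sqrt(87) - 12615) - 890 = (-12615 + I*sqrt(87)) - 890 = -13505 + I*sqrt(87)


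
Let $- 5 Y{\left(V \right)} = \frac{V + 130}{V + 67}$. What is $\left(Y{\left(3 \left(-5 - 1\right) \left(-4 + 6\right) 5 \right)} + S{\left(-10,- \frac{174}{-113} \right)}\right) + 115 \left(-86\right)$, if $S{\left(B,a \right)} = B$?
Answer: $- \frac{1118710}{113} \approx -9900.1$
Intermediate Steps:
$Y{\left(V \right)} = - \frac{130 + V}{5 \left(67 + V\right)}$ ($Y{\left(V \right)} = - \frac{\left(V + 130\right) \frac{1}{V + 67}}{5} = - \frac{\left(130 + V\right) \frac{1}{67 + V}}{5} = - \frac{\frac{1}{67 + V} \left(130 + V\right)}{5} = - \frac{130 + V}{5 \left(67 + V\right)}$)
$\left(Y{\left(3 \left(-5 - 1\right) \left(-4 + 6\right) 5 \right)} + S{\left(-10,- \frac{174}{-113} \right)}\right) + 115 \left(-86\right) = \left(\frac{-130 - 3 \left(-5 - 1\right) \left(-4 + 6\right) 5}{5 \left(67 + 3 \left(-5 - 1\right) \left(-4 + 6\right) 5\right)} - 10\right) + 115 \left(-86\right) = \left(\frac{-130 - 3 \left(\left(-6\right) 2\right) 5}{5 \left(67 + 3 \left(\left(-6\right) 2\right) 5\right)} - 10\right) - 9890 = \left(\frac{-130 - 3 \left(-12\right) 5}{5 \left(67 + 3 \left(-12\right) 5\right)} - 10\right) - 9890 = \left(\frac{-130 - \left(-36\right) 5}{5 \left(67 - 180\right)} - 10\right) - 9890 = \left(\frac{-130 - -180}{5 \left(67 - 180\right)} - 10\right) - 9890 = \left(\frac{-130 + 180}{5 \left(-113\right)} - 10\right) - 9890 = \left(\frac{1}{5} \left(- \frac{1}{113}\right) 50 - 10\right) - 9890 = \left(- \frac{10}{113} - 10\right) - 9890 = - \frac{1140}{113} - 9890 = - \frac{1118710}{113}$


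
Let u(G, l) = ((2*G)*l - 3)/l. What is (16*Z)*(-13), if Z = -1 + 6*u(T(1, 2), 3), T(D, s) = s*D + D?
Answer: -6032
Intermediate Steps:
T(D, s) = D + D*s (T(D, s) = D*s + D = D + D*s)
u(G, l) = (-3 + 2*G*l)/l (u(G, l) = (2*G*l - 3)/l = (-3 + 2*G*l)/l)
Z = 29 (Z = -1 + 6*(-3/3 + 2*(1*(1 + 2))) = -1 + 6*(-3*⅓ + 2*(1*3)) = -1 + 6*(-1 + 2*3) = -1 + 6*(-1 + 6) = -1 + 6*5 = -1 + 30 = 29)
(16*Z)*(-13) = (16*29)*(-13) = 464*(-13) = -6032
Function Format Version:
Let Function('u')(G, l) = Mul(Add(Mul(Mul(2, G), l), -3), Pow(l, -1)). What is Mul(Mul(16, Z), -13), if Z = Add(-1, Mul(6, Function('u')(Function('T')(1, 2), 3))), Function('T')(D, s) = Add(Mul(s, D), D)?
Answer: -6032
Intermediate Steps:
Function('T')(D, s) = Add(D, Mul(D, s)) (Function('T')(D, s) = Add(Mul(D, s), D) = Add(D, Mul(D, s)))
Function('u')(G, l) = Mul(Pow(l, -1), Add(-3, Mul(2, G, l))) (Function('u')(G, l) = Mul(Add(Mul(2, G, l), -3), Pow(l, -1)) = Mul(Add(-3, Mul(2, G, l)), Pow(l, -1)) = Mul(Pow(l, -1), Add(-3, Mul(2, G, l))))
Z = 29 (Z = Add(-1, Mul(6, Add(Mul(-3, Pow(3, -1)), Mul(2, Mul(1, Add(1, 2)))))) = Add(-1, Mul(6, Add(Mul(-3, Rational(1, 3)), Mul(2, Mul(1, 3))))) = Add(-1, Mul(6, Add(-1, Mul(2, 3)))) = Add(-1, Mul(6, Add(-1, 6))) = Add(-1, Mul(6, 5)) = Add(-1, 30) = 29)
Mul(Mul(16, Z), -13) = Mul(Mul(16, 29), -13) = Mul(464, -13) = -6032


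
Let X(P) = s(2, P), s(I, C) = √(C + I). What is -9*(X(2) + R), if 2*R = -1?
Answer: -27/2 ≈ -13.500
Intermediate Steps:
R = -½ (R = (½)*(-1) = -½ ≈ -0.50000)
X(P) = √(2 + P) (X(P) = √(P + 2) = √(2 + P))
-9*(X(2) + R) = -9*(√(2 + 2) - ½) = -9*(√4 - ½) = -9*(2 - ½) = -9*3/2 = -27/2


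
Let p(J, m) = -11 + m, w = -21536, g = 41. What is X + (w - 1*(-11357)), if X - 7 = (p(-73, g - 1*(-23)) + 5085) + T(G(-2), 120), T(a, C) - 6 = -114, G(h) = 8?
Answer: -5142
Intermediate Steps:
T(a, C) = -108 (T(a, C) = 6 - 114 = -108)
X = 5037 (X = 7 + (((-11 + (41 - 1*(-23))) + 5085) - 108) = 7 + (((-11 + (41 + 23)) + 5085) - 108) = 7 + (((-11 + 64) + 5085) - 108) = 7 + ((53 + 5085) - 108) = 7 + (5138 - 108) = 7 + 5030 = 5037)
X + (w - 1*(-11357)) = 5037 + (-21536 - 1*(-11357)) = 5037 + (-21536 + 11357) = 5037 - 10179 = -5142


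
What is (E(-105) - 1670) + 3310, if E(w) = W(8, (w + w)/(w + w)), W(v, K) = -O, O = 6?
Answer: 1634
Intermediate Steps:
W(v, K) = -6 (W(v, K) = -1*6 = -6)
E(w) = -6
(E(-105) - 1670) + 3310 = (-6 - 1670) + 3310 = -1676 + 3310 = 1634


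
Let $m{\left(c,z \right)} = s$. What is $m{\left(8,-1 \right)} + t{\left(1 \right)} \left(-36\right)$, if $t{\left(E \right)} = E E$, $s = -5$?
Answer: $-41$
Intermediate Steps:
$t{\left(E \right)} = E^{2}$
$m{\left(c,z \right)} = -5$
$m{\left(8,-1 \right)} + t{\left(1 \right)} \left(-36\right) = -5 + 1^{2} \left(-36\right) = -5 + 1 \left(-36\right) = -5 - 36 = -41$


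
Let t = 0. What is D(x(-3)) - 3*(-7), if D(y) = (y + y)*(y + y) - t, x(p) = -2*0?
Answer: 21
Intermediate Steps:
x(p) = 0
D(y) = 4*y² (D(y) = (y + y)*(y + y) - 1*0 = (2*y)*(2*y) + 0 = 4*y² + 0 = 4*y²)
D(x(-3)) - 3*(-7) = 4*0² - 3*(-7) = 4*0 + 21 = 0 + 21 = 21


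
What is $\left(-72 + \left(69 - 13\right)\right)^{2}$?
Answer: $256$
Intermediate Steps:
$\left(-72 + \left(69 - 13\right)\right)^{2} = \left(-72 + 56\right)^{2} = \left(-16\right)^{2} = 256$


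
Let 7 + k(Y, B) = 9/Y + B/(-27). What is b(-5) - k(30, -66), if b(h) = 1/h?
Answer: 73/18 ≈ 4.0556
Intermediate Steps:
k(Y, B) = -7 + 9/Y - B/27 (k(Y, B) = -7 + (9/Y + B/(-27)) = -7 + (9/Y + B*(-1/27)) = -7 + (9/Y - B/27) = -7 + 9/Y - B/27)
b(-5) - k(30, -66) = 1/(-5) - (-7 + 9/30 - 1/27*(-66)) = -1/5 - (-7 + 9*(1/30) + 22/9) = -1/5 - (-7 + 3/10 + 22/9) = -1/5 - 1*(-383/90) = -1/5 + 383/90 = 73/18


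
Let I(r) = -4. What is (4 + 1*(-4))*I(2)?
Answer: 0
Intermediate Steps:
(4 + 1*(-4))*I(2) = (4 + 1*(-4))*(-4) = (4 - 4)*(-4) = 0*(-4) = 0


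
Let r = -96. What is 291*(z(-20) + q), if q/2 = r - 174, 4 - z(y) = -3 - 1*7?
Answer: -153066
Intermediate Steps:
z(y) = 14 (z(y) = 4 - (-3 - 1*7) = 4 - (-3 - 7) = 4 - 1*(-10) = 4 + 10 = 14)
q = -540 (q = 2*(-96 - 174) = 2*(-270) = -540)
291*(z(-20) + q) = 291*(14 - 540) = 291*(-526) = -153066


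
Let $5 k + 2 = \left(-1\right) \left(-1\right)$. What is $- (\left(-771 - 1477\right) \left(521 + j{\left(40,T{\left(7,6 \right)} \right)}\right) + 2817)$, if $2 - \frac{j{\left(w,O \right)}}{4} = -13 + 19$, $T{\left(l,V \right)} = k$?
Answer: $1132423$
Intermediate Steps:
$k = - \frac{1}{5}$ ($k = - \frac{2}{5} + \frac{\left(-1\right) \left(-1\right)}{5} = - \frac{2}{5} + \frac{1}{5} \cdot 1 = - \frac{2}{5} + \frac{1}{5} = - \frac{1}{5} \approx -0.2$)
$T{\left(l,V \right)} = - \frac{1}{5}$
$j{\left(w,O \right)} = -16$ ($j{\left(w,O \right)} = 8 - 4 \left(-13 + 19\right) = 8 - 24 = -16$)
$- (\left(-771 - 1477\right) \left(521 + j{\left(40,T{\left(7,6 \right)} \right)}\right) + 2817) = - (\left(-771 - 1477\right) \left(521 - 16\right) + 2817) = - (\left(-2248\right) 505 + 2817) = - (-1135240 + 2817) = \left(-1\right) \left(-1132423\right) = 1132423$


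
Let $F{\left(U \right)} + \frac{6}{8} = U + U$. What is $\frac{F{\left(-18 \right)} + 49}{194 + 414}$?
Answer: $\frac{49}{2432} \approx 0.020148$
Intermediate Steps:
$F{\left(U \right)} = - \frac{3}{4} + 2 U$ ($F{\left(U \right)} = - \frac{3}{4} + \left(U + U\right) = - \frac{3}{4} + 2 U$)
$\frac{F{\left(-18 \right)} + 49}{194 + 414} = \frac{\left(- \frac{3}{4} + 2 \left(-18\right)\right) + 49}{194 + 414} = \frac{\left(- \frac{3}{4} - 36\right) + 49}{608} = \left(- \frac{147}{4} + 49\right) \frac{1}{608} = \frac{49}{4} \cdot \frac{1}{608} = \frac{49}{2432}$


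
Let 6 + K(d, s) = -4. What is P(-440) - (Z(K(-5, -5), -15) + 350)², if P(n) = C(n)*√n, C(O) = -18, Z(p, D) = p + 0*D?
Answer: -115600 - 36*I*√110 ≈ -1.156e+5 - 377.57*I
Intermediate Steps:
K(d, s) = -10 (K(d, s) = -6 - 4 = -10)
Z(p, D) = p (Z(p, D) = p + 0 = p)
P(n) = -18*√n
P(-440) - (Z(K(-5, -5), -15) + 350)² = -36*I*√110 - (-10 + 350)² = -36*I*√110 - 1*340² = -36*I*√110 - 1*115600 = -36*I*√110 - 115600 = -115600 - 36*I*√110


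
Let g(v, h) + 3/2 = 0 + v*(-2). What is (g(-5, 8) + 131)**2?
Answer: 77841/4 ≈ 19460.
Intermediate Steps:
g(v, h) = -3/2 - 2*v (g(v, h) = -3/2 + (0 + v*(-2)) = -3/2 + (0 - 2*v) = -3/2 - 2*v)
(g(-5, 8) + 131)**2 = ((-3/2 - 2*(-5)) + 131)**2 = ((-3/2 + 10) + 131)**2 = (17/2 + 131)**2 = (279/2)**2 = 77841/4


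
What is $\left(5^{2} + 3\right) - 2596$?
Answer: $-2568$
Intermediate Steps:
$\left(5^{2} + 3\right) - 2596 = \left(25 + 3\right) - 2596 = 28 - 2596 = -2568$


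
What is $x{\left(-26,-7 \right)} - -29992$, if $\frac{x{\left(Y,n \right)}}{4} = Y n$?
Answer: $30720$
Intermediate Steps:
$x{\left(Y,n \right)} = 4 Y n$
$x{\left(-26,-7 \right)} - -29992 = 4 \left(-26\right) \left(-7\right) - -29992 = 728 + 29992 = 30720$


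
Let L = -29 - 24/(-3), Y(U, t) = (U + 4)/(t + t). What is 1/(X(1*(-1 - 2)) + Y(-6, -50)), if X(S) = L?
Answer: -50/1049 ≈ -0.047664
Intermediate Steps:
Y(U, t) = (4 + U)/(2*t) (Y(U, t) = (4 + U)/((2*t)) = (4 + U)*(1/(2*t)) = (4 + U)/(2*t))
L = -21 (L = -29 - 24*(-⅓) = -29 + 8 = -21)
X(S) = -21
1/(X(1*(-1 - 2)) + Y(-6, -50)) = 1/(-21 + (½)*(4 - 6)/(-50)) = 1/(-21 + (½)*(-1/50)*(-2)) = 1/(-21 + 1/50) = 1/(-1049/50) = -50/1049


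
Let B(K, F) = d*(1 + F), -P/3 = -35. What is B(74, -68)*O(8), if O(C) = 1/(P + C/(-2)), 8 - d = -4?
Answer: -804/101 ≈ -7.9604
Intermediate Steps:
d = 12 (d = 8 - 1*(-4) = 8 + 4 = 12)
P = 105 (P = -3*(-35) = 105)
B(K, F) = 12 + 12*F (B(K, F) = 12*(1 + F) = 12 + 12*F)
O(C) = 1/(105 - C/2) (O(C) = 1/(105 + C/(-2)) = 1/(105 + C*(-½)) = 1/(105 - C/2))
B(74, -68)*O(8) = (12 + 12*(-68))*(-2/(-210 + 8)) = (12 - 816)*(-2/(-202)) = -(-1608)*(-1)/202 = -804*1/101 = -804/101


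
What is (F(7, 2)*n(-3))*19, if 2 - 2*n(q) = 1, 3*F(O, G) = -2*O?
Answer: -133/3 ≈ -44.333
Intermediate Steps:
F(O, G) = -2*O/3 (F(O, G) = (-2*O)/3 = -2*O/3)
n(q) = ½ (n(q) = 1 - ½*1 = 1 - ½ = ½)
(F(7, 2)*n(-3))*19 = (-⅔*7*(½))*19 = -14/3*½*19 = -7/3*19 = -133/3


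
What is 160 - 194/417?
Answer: 66526/417 ≈ 159.53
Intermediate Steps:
160 - 194/417 = 66526/417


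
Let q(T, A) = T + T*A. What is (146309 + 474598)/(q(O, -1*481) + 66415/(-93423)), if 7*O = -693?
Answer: 58006994661/4439394545 ≈ 13.066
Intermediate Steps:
O = -99 (O = (⅐)*(-693) = -99)
q(T, A) = T + A*T
(146309 + 474598)/(q(O, -1*481) + 66415/(-93423)) = (146309 + 474598)/(-99*(1 - 1*481) + 66415/(-93423)) = 620907/(-99*(1 - 481) + 66415*(-1/93423)) = 620907/(-99*(-480) - 66415/93423) = 620907/(47520 - 66415/93423) = 620907/(4439394545/93423) = 620907*(93423/4439394545) = 58006994661/4439394545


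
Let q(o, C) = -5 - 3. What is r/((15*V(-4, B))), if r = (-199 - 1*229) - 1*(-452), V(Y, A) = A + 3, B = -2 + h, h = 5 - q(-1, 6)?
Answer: 4/35 ≈ 0.11429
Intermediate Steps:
q(o, C) = -8
h = 13 (h = 5 - 1*(-8) = 5 + 8 = 13)
B = 11 (B = -2 + 13 = 11)
V(Y, A) = 3 + A
r = 24 (r = (-199 - 229) + 452 = -428 + 452 = 24)
r/((15*V(-4, B))) = 24/((15*(3 + 11))) = 24/((15*14)) = 24/210 = 24*(1/210) = 4/35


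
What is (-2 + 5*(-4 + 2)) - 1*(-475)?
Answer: 463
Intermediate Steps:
(-2 + 5*(-4 + 2)) - 1*(-475) = (-2 + 5*(-2)) + 475 = (-2 - 10) + 475 = -12 + 475 = 463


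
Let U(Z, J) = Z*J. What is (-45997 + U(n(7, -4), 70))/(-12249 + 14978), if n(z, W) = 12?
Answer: -45157/2729 ≈ -16.547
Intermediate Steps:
U(Z, J) = J*Z
(-45997 + U(n(7, -4), 70))/(-12249 + 14978) = (-45997 + 70*12)/(-12249 + 14978) = (-45997 + 840)/2729 = -45157*1/2729 = -45157/2729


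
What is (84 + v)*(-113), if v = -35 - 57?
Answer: 904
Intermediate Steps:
v = -92
(84 + v)*(-113) = (84 - 92)*(-113) = -8*(-113) = 904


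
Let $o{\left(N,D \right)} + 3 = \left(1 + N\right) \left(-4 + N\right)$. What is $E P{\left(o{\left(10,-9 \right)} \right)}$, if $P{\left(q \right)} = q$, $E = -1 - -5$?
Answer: $252$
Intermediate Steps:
$o{\left(N,D \right)} = -3 + \left(1 + N\right) \left(-4 + N\right)$
$E = 4$ ($E = -1 + 5 = 4$)
$E P{\left(o{\left(10,-9 \right)} \right)} = 4 \left(-7 + 10^{2} - 30\right) = 4 \left(-7 + 100 - 30\right) = 4 \cdot 63 = 252$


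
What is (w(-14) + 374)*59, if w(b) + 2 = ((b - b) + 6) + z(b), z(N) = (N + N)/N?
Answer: 22420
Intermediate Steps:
z(N) = 2 (z(N) = (2*N)/N = 2)
w(b) = 6 (w(b) = -2 + (((b - b) + 6) + 2) = -2 + ((0 + 6) + 2) = -2 + (6 + 2) = -2 + 8 = 6)
(w(-14) + 374)*59 = (6 + 374)*59 = 380*59 = 22420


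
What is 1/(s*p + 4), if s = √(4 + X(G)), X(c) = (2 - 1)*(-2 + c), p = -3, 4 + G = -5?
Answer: 4/79 + 3*I*√7/79 ≈ 0.050633 + 0.10047*I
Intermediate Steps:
G = -9 (G = -4 - 5 = -9)
X(c) = -2 + c (X(c) = 1*(-2 + c) = -2 + c)
s = I*√7 (s = √(4 + (-2 - 9)) = √(4 - 11) = √(-7) = I*√7 ≈ 2.6458*I)
1/(s*p + 4) = 1/((I*√7)*(-3) + 4) = 1/(-3*I*√7 + 4) = 1/(4 - 3*I*√7)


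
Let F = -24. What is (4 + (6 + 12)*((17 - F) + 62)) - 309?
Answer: 1549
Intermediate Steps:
(4 + (6 + 12)*((17 - F) + 62)) - 309 = (4 + (6 + 12)*((17 - 1*(-24)) + 62)) - 309 = (4 + 18*((17 + 24) + 62)) - 309 = (4 + 18*(41 + 62)) - 309 = (4 + 18*103) - 309 = (4 + 1854) - 309 = 1858 - 309 = 1549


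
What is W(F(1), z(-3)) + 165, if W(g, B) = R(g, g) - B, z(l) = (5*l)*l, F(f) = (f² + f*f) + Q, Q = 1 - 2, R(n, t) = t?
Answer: 121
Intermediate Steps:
Q = -1
F(f) = -1 + 2*f² (F(f) = (f² + f*f) - 1 = (f² + f²) - 1 = 2*f² - 1 = -1 + 2*f²)
z(l) = 5*l²
W(g, B) = g - B
W(F(1), z(-3)) + 165 = ((-1 + 2*1²) - 5*(-3)²) + 165 = ((-1 + 2*1) - 5*9) + 165 = ((-1 + 2) - 1*45) + 165 = (1 - 45) + 165 = -44 + 165 = 121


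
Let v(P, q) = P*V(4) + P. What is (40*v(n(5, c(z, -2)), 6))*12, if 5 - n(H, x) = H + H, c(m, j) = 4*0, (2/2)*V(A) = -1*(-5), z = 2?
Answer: -14400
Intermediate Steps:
V(A) = 5 (V(A) = -1*(-5) = 5)
c(m, j) = 0
n(H, x) = 5 - 2*H (n(H, x) = 5 - (H + H) = 5 - 2*H)
v(P, q) = 6*P (v(P, q) = P*5 + P = 5*P + P = 6*P)
(40*v(n(5, c(z, -2)), 6))*12 = (40*(6*(5 - 2*5)))*12 = (40*(6*(5 - 10)))*12 = (40*(6*(-5)))*12 = (40*(-30))*12 = -1200*12 = -14400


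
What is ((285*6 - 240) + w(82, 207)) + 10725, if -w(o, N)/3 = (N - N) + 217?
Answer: 11544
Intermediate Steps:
w(o, N) = -651 (w(o, N) = -3*((N - N) + 217) = -3*(0 + 217) = -3*217 = -651)
((285*6 - 240) + w(82, 207)) + 10725 = ((285*6 - 240) - 651) + 10725 = ((1710 - 240) - 651) + 10725 = (1470 - 651) + 10725 = 819 + 10725 = 11544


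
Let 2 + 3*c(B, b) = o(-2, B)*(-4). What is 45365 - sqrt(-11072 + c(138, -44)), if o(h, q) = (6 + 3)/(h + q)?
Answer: 45365 - I*sqrt(115200942)/102 ≈ 45365.0 - 105.23*I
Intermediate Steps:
o(h, q) = 9/(h + q)
c(B, b) = -2/3 - 12/(-2 + B) (c(B, b) = -2/3 + ((9/(-2 + B))*(-4))/3 = -2/3 + (-36/(-2 + B))/3 = -2/3 - 12/(-2 + B))
45365 - sqrt(-11072 + c(138, -44)) = 45365 - sqrt(-11072 + 2*(-16 - 1*138)/(3*(-2 + 138))) = 45365 - sqrt(-11072 + (2/3)*(-16 - 138)/136) = 45365 - sqrt(-11072 + (2/3)*(1/136)*(-154)) = 45365 - sqrt(-11072 - 77/102) = 45365 - sqrt(-1129421/102) = 45365 - I*sqrt(115200942)/102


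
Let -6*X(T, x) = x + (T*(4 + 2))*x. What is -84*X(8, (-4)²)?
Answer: 10976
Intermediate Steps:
X(T, x) = -x/6 - T*x (X(T, x) = -(x + (T*(4 + 2))*x)/6 = -(x + (T*6)*x)/6 = -(x + (6*T)*x)/6 = -(x + 6*T*x)/6 = -x/6 - T*x)
-84*X(8, (-4)²) = -(-84)*(-4)²*(⅙ + 8) = -(-84)*16*49/6 = -84*(-392/3) = 10976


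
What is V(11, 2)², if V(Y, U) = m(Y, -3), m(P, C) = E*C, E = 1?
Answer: 9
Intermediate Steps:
m(P, C) = C (m(P, C) = 1*C = C)
V(Y, U) = -3
V(11, 2)² = (-3)² = 9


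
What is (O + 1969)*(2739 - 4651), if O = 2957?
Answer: -9418512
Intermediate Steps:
(O + 1969)*(2739 - 4651) = (2957 + 1969)*(2739 - 4651) = 4926*(-1912) = -9418512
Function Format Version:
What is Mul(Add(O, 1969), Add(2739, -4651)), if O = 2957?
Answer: -9418512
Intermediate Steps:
Mul(Add(O, 1969), Add(2739, -4651)) = Mul(Add(2957, 1969), Add(2739, -4651)) = Mul(4926, -1912) = -9418512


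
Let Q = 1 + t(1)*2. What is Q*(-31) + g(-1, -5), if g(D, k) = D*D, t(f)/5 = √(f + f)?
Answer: -30 - 310*√2 ≈ -468.41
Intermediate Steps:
t(f) = 5*√2*√f (t(f) = 5*√(f + f) = 5*√(2*f) = 5*(√2*√f) = 5*√2*√f)
g(D, k) = D²
Q = 1 + 10*√2 (Q = 1 + (5*√2*√1)*2 = 1 + (5*√2*1)*2 = 1 + (5*√2)*2 = 1 + 10*√2 ≈ 15.142)
Q*(-31) + g(-1, -5) = (1 + 10*√2)*(-31) + (-1)² = (-31 - 310*√2) + 1 = -30 - 310*√2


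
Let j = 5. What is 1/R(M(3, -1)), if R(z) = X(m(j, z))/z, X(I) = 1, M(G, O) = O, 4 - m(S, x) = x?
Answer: -1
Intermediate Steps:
m(S, x) = 4 - x
R(z) = 1/z
1/R(M(3, -1)) = 1/(1/(-1)) = 1/(-1) = -1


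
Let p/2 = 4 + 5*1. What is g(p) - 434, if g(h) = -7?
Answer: -441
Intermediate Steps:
p = 18 (p = 2*(4 + 5*1) = 2*(4 + 5) = 2*9 = 18)
g(p) - 434 = -7 - 434 = -441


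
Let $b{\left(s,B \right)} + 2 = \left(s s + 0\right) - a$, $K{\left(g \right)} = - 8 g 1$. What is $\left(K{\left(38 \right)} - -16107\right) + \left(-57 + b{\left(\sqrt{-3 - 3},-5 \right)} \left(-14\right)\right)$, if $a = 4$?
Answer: $15914$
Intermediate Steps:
$K{\left(g \right)} = - 8 g$
$b{\left(s,B \right)} = -6 + s^{2}$ ($b{\left(s,B \right)} = -2 + \left(\left(s s + 0\right) - 4\right) = -2 + \left(\left(s^{2} + 0\right) - 4\right) = -2 + \left(s^{2} - 4\right) = -2 + \left(-4 + s^{2}\right) = -6 + s^{2}$)
$\left(K{\left(38 \right)} - -16107\right) + \left(-57 + b{\left(\sqrt{-3 - 3},-5 \right)} \left(-14\right)\right) = \left(\left(-8\right) 38 - -16107\right) - \left(57 - \left(-6 + \left(\sqrt{-3 - 3}\right)^{2}\right) \left(-14\right)\right) = \left(-304 + 16107\right) - \left(57 - \left(-6 + \left(\sqrt{-6}\right)^{2}\right) \left(-14\right)\right) = 15803 - \left(57 - \left(-6 + \left(i \sqrt{6}\right)^{2}\right) \left(-14\right)\right) = 15803 - \left(57 - \left(-6 - 6\right) \left(-14\right)\right) = 15803 - -111 = 15803 + \left(-57 + 168\right) = 15803 + 111 = 15914$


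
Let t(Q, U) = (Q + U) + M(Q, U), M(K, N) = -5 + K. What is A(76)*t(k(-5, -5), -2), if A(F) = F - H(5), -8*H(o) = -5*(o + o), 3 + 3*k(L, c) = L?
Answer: -3441/4 ≈ -860.25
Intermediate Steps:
k(L, c) = -1 + L/3
H(o) = 5*o/4 (H(o) = -(-5)*(o + o)/8 = -(-5)*2*o/8 = -(-5)*o/4 = 5*o/4)
A(F) = -25/4 + F (A(F) = F - 5*5/4 = F - 1*25/4 = F - 25/4 = -25/4 + F)
t(Q, U) = -5 + U + 2*Q (t(Q, U) = (Q + U) + (-5 + Q) = -5 + U + 2*Q)
A(76)*t(k(-5, -5), -2) = (-25/4 + 76)*(-5 - 2 + 2*(-1 + (⅓)*(-5))) = 279*(-5 - 2 + 2*(-1 - 5/3))/4 = 279*(-5 - 2 + 2*(-8/3))/4 = 279*(-5 - 2 - 16/3)/4 = (279/4)*(-37/3) = -3441/4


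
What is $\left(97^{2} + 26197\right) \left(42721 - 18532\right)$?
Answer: $861273534$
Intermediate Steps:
$\left(97^{2} + 26197\right) \left(42721 - 18532\right) = \left(9409 + 26197\right) 24189 = 35606 \cdot 24189 = 861273534$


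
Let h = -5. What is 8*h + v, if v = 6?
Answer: -34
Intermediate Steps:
8*h + v = 8*(-5) + 6 = -40 + 6 = -34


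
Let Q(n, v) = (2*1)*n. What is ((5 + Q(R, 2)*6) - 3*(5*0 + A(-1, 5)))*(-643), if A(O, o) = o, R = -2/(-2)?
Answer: -1286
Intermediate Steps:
R = 1 (R = -2*(-½) = 1)
Q(n, v) = 2*n
((5 + Q(R, 2)*6) - 3*(5*0 + A(-1, 5)))*(-643) = ((5 + (2*1)*6) - 3*(5*0 + 5))*(-643) = ((5 + 2*6) - 3*(0 + 5))*(-643) = ((5 + 12) - 3*5)*(-643) = (17 - 15)*(-643) = 2*(-643) = -1286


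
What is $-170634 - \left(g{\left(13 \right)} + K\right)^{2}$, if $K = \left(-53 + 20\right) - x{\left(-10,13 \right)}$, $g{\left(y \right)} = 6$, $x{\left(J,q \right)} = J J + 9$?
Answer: $-189130$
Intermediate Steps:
$x{\left(J,q \right)} = 9 + J^{2}$ ($x{\left(J,q \right)} = J^{2} + 9 = 9 + J^{2}$)
$K = -142$ ($K = \left(-53 + 20\right) - \left(9 + \left(-10\right)^{2}\right) = -33 - \left(9 + 100\right) = -33 - 109 = -142$)
$-170634 - \left(g{\left(13 \right)} + K\right)^{2} = -170634 - \left(6 - 142\right)^{2} = -170634 - \left(-136\right)^{2} = -170634 - 18496 = -189130$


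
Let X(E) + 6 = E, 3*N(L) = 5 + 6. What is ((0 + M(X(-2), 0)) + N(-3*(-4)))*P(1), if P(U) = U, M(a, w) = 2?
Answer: 17/3 ≈ 5.6667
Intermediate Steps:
N(L) = 11/3 (N(L) = (5 + 6)/3 = (⅓)*11 = 11/3)
X(E) = -6 + E
((0 + M(X(-2), 0)) + N(-3*(-4)))*P(1) = ((0 + 2) + 11/3)*1 = (2 + 11/3)*1 = (17/3)*1 = 17/3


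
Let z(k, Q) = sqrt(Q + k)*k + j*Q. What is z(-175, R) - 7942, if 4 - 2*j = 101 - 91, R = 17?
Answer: -7993 - 175*I*sqrt(158) ≈ -7993.0 - 2199.7*I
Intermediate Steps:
j = -3 (j = 2 - (101 - 91)/2 = 2 - 1/2*10 = 2 - 5 = -3)
z(k, Q) = -3*Q + k*sqrt(Q + k) (z(k, Q) = sqrt(Q + k)*k - 3*Q = k*sqrt(Q + k) - 3*Q = -3*Q + k*sqrt(Q + k))
z(-175, R) - 7942 = (-3*17 - 175*sqrt(17 - 175)) - 7942 = (-51 - 175*I*sqrt(158)) - 7942 = -7993 - 175*I*sqrt(158)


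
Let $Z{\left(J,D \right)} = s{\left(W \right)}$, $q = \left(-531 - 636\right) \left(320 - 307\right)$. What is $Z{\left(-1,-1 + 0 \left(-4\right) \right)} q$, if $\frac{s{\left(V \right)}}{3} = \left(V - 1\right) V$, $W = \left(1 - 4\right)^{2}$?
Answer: $-3276936$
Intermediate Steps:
$q = -15171$ ($q = \left(-1167\right) 13 = -15171$)
$W = 9$ ($W = \left(-3\right)^{2} = 9$)
$s{\left(V \right)} = 3 V \left(-1 + V\right)$ ($s{\left(V \right)} = 3 \left(V - 1\right) V = 3 \left(-1 + V\right) V = 3 V \left(-1 + V\right)$)
$Z{\left(J,D \right)} = 216$ ($Z{\left(J,D \right)} = 3 \cdot 9 \left(-1 + 9\right) = 3 \cdot 9 \cdot 8 = 216$)
$Z{\left(-1,-1 + 0 \left(-4\right) \right)} q = 216 \left(-15171\right) = -3276936$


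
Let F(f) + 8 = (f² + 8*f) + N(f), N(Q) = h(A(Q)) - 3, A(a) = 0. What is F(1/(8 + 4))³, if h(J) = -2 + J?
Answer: -5592359375/2985984 ≈ -1872.9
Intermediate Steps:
N(Q) = -5 (N(Q) = (-2 + 0) - 3 = -2 - 3 = -5)
F(f) = -13 + f² + 8*f (F(f) = -8 + ((f² + 8*f) - 5) = -8 + (-5 + f² + 8*f) = -13 + f² + 8*f)
F(1/(8 + 4))³ = (-13 + (1/(8 + 4))² + 8/(8 + 4))³ = (-13 + (1/12)² + 8/12)³ = (-13 + (1/12)² + 8*(1/12))³ = (-13 + 1/144 + ⅔)³ = (-1775/144)³ = -5592359375/2985984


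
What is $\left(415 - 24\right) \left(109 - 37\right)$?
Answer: $28152$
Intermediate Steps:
$\left(415 - 24\right) \left(109 - 37\right) = 391 \cdot 72 = 28152$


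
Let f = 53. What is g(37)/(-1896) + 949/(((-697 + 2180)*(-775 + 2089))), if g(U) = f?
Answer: -231689/8435304 ≈ -0.027467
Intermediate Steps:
g(U) = 53
g(37)/(-1896) + 949/(((-697 + 2180)*(-775 + 2089))) = 53/(-1896) + 949/(((-697 + 2180)*(-775 + 2089))) = 53*(-1/1896) + 949/((1483*1314)) = -53/1896 + 949/1948662 = -53/1896 + 949*(1/1948662) = -53/1896 + 13/26694 = -231689/8435304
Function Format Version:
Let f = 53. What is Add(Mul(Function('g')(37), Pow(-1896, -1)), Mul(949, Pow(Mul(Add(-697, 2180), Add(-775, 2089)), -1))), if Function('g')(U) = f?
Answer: Rational(-231689, 8435304) ≈ -0.027467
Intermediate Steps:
Function('g')(U) = 53
Add(Mul(Function('g')(37), Pow(-1896, -1)), Mul(949, Pow(Mul(Add(-697, 2180), Add(-775, 2089)), -1))) = Add(Mul(53, Pow(-1896, -1)), Mul(949, Pow(Mul(Add(-697, 2180), Add(-775, 2089)), -1))) = Add(Mul(53, Rational(-1, 1896)), Mul(949, Pow(Mul(1483, 1314), -1))) = Add(Rational(-53, 1896), Mul(949, Pow(1948662, -1))) = Add(Rational(-53, 1896), Mul(949, Rational(1, 1948662))) = Add(Rational(-53, 1896), Rational(13, 26694)) = Rational(-231689, 8435304)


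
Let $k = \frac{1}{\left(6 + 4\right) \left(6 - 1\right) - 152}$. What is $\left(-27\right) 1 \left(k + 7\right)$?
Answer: $- \frac{6417}{34} \approx -188.74$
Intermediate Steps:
$k = - \frac{1}{102}$ ($k = \frac{1}{10 \cdot 5 - 152} = \frac{1}{50 - 152} = \frac{1}{-102} = - \frac{1}{102} \approx -0.0098039$)
$\left(-27\right) 1 \left(k + 7\right) = \left(-27\right) 1 \left(- \frac{1}{102} + 7\right) = \left(-27\right) \frac{713}{102} = - \frac{6417}{34}$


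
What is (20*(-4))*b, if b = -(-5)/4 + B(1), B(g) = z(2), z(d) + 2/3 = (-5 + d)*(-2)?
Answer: -1580/3 ≈ -526.67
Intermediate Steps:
z(d) = 28/3 - 2*d (z(d) = -2/3 + (-5 + d)*(-2) = -2/3 + (10 - 2*d) = 28/3 - 2*d)
B(g) = 16/3 (B(g) = 28/3 - 2*2 = 28/3 - 4 = 16/3)
b = 79/12 (b = -(-5)/4 + 16/3 = -1*(-5/4) + 16/3 = 5/4 + 16/3 = 79/12 ≈ 6.5833)
(20*(-4))*b = (20*(-4))*(79/12) = -80*79/12 = -1580/3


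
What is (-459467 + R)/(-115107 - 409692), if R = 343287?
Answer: 116180/524799 ≈ 0.22138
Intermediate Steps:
(-459467 + R)/(-115107 - 409692) = (-459467 + 343287)/(-115107 - 409692) = -116180/(-524799) = -116180*(-1/524799) = 116180/524799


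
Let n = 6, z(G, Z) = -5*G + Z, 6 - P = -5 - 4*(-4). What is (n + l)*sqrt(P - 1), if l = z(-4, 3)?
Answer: 29*I*sqrt(6) ≈ 71.035*I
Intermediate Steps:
P = -5 (P = 6 - (-5 - 4*(-4)) = 6 - (-5 + 16) = 6 - 1*11 = 6 - 11 = -5)
z(G, Z) = Z - 5*G
l = 23 (l = 3 - 5*(-4) = 3 + 20 = 23)
(n + l)*sqrt(P - 1) = (6 + 23)*sqrt(-5 - 1) = 29*sqrt(-6) = 29*(I*sqrt(6)) = 29*I*sqrt(6)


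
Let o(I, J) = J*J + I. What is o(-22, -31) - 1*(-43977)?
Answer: 44916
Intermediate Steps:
o(I, J) = I + J² (o(I, J) = J² + I = I + J²)
o(-22, -31) - 1*(-43977) = (-22 + (-31)²) - 1*(-43977) = (-22 + 961) + 43977 = 939 + 43977 = 44916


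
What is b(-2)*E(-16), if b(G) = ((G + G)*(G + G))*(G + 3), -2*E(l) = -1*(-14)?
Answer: -112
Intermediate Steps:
E(l) = -7 (E(l) = -(-1)*(-14)/2 = -½*14 = -7)
b(G) = 4*G²*(3 + G) (b(G) = ((2*G)*(2*G))*(3 + G) = (4*G²)*(3 + G) = 4*G²*(3 + G))
b(-2)*E(-16) = (4*(-2)²*(3 - 2))*(-7) = (4*4*1)*(-7) = 16*(-7) = -112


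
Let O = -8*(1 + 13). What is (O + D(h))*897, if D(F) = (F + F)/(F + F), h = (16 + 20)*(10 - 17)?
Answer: -99567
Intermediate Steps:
h = -252 (h = 36*(-7) = -252)
D(F) = 1 (D(F) = (2*F)/((2*F)) = (2*F)*(1/(2*F)) = 1)
O = -112 (O = -8*14 = -112)
(O + D(h))*897 = (-112 + 1)*897 = -111*897 = -99567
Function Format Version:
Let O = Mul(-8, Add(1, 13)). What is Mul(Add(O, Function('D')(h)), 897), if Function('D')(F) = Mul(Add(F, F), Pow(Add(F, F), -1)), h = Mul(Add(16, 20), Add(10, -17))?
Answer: -99567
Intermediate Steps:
h = -252 (h = Mul(36, -7) = -252)
Function('D')(F) = 1 (Function('D')(F) = Mul(Mul(2, F), Pow(Mul(2, F), -1)) = Mul(Mul(2, F), Mul(Rational(1, 2), Pow(F, -1))) = 1)
O = -112 (O = Mul(-8, 14) = -112)
Mul(Add(O, Function('D')(h)), 897) = Mul(Add(-112, 1), 897) = Mul(-111, 897) = -99567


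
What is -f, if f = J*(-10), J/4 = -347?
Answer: -13880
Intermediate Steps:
J = -1388 (J = 4*(-347) = -1388)
f = 13880 (f = -1388*(-10) = 13880)
-f = -1*13880 = -13880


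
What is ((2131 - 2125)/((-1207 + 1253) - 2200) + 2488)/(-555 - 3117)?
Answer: -893191/1318248 ≈ -0.67756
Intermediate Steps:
((2131 - 2125)/((-1207 + 1253) - 2200) + 2488)/(-555 - 3117) = (6/(46 - 2200) + 2488)/(-3672) = (6/(-2154) + 2488)*(-1/3672) = (6*(-1/2154) + 2488)*(-1/3672) = (-1/359 + 2488)*(-1/3672) = (893191/359)*(-1/3672) = -893191/1318248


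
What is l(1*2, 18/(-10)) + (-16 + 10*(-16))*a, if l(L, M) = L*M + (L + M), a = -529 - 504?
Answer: 909023/5 ≈ 1.8180e+5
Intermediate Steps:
a = -1033
l(L, M) = L + M + L*M
l(1*2, 18/(-10)) + (-16 + 10*(-16))*a = (1*2 + 18/(-10) + (1*2)*(18/(-10))) + (-16 + 10*(-16))*(-1033) = (2 + 18*(-1/10) + 2*(18*(-1/10))) + (-16 - 160)*(-1033) = (2 - 9/5 + 2*(-9/5)) - 176*(-1033) = (2 - 9/5 - 18/5) + 181808 = -17/5 + 181808 = 909023/5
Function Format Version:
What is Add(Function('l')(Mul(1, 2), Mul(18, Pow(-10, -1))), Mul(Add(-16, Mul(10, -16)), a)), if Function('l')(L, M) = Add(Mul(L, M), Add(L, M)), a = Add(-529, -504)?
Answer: Rational(909023, 5) ≈ 1.8180e+5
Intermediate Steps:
a = -1033
Function('l')(L, M) = Add(L, M, Mul(L, M))
Add(Function('l')(Mul(1, 2), Mul(18, Pow(-10, -1))), Mul(Add(-16, Mul(10, -16)), a)) = Add(Add(Mul(1, 2), Mul(18, Pow(-10, -1)), Mul(Mul(1, 2), Mul(18, Pow(-10, -1)))), Mul(Add(-16, Mul(10, -16)), -1033)) = Add(Add(2, Mul(18, Rational(-1, 10)), Mul(2, Mul(18, Rational(-1, 10)))), Mul(Add(-16, -160), -1033)) = Add(Add(2, Rational(-9, 5), Mul(2, Rational(-9, 5))), Mul(-176, -1033)) = Add(Add(2, Rational(-9, 5), Rational(-18, 5)), 181808) = Add(Rational(-17, 5), 181808) = Rational(909023, 5)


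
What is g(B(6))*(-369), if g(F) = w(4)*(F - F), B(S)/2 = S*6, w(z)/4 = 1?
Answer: 0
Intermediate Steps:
w(z) = 4 (w(z) = 4*1 = 4)
B(S) = 12*S (B(S) = 2*(S*6) = 2*(6*S) = 12*S)
g(F) = 0 (g(F) = 4*(F - F) = 4*0 = 0)
g(B(6))*(-369) = 0*(-369) = 0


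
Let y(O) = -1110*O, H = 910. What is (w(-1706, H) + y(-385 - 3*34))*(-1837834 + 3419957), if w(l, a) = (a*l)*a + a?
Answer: -2234269544085760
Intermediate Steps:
w(l, a) = a + l*a² (w(l, a) = l*a² + a = a + l*a²)
(w(-1706, H) + y(-385 - 3*34))*(-1837834 + 3419957) = (910*(1 + 910*(-1706)) - 1110*(-385 - 3*34))*(-1837834 + 3419957) = (910*(1 - 1552460) - 1110*(-385 - 1*102))*1582123 = (910*(-1552459) - 1110*(-385 - 102))*1582123 = (-1412737690 - 1110*(-487))*1582123 = (-1412737690 + 540570)*1582123 = -1412197120*1582123 = -2234269544085760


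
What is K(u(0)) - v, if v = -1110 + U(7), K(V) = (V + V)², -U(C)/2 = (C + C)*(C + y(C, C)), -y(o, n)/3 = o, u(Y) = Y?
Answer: 718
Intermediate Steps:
y(o, n) = -3*o
U(C) = 8*C² (U(C) = -2*(C + C)*(C - 3*C) = -2*2*C*(-2*C) = -(-8)*C² = 8*C²)
K(V) = 4*V² (K(V) = (2*V)² = 4*V²)
v = -718 (v = -1110 + 8*7² = -1110 + 8*49 = -1110 + 392 = -718)
K(u(0)) - v = 4*0² - 1*(-718) = 4*0 + 718 = 0 + 718 = 718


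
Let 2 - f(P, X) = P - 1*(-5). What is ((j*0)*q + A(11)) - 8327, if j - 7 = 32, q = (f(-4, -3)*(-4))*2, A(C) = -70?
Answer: -8397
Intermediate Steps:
f(P, X) = -3 - P (f(P, X) = 2 - (P - 1*(-5)) = 2 - (P + 5) = 2 - (5 + P) = 2 + (-5 - P) = -3 - P)
q = -8 (q = ((-3 - 1*(-4))*(-4))*2 = ((-3 + 4)*(-4))*2 = (1*(-4))*2 = -4*2 = -8)
j = 39 (j = 7 + 32 = 39)
((j*0)*q + A(11)) - 8327 = ((39*0)*(-8) - 70) - 8327 = (0*(-8) - 70) - 8327 = (0 - 70) - 8327 = -70 - 8327 = -8397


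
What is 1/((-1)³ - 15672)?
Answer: -1/15673 ≈ -6.3804e-5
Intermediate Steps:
1/((-1)³ - 15672) = 1/(-1 - 15672) = 1/(-15673) = -1/15673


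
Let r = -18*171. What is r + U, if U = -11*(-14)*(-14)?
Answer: -5234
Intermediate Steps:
r = -3078
U = -2156 (U = 154*(-14) = -2156)
r + U = -3078 - 2156 = -5234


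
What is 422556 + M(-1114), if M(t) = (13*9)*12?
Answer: 423960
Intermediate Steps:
M(t) = 1404 (M(t) = 117*12 = 1404)
422556 + M(-1114) = 422556 + 1404 = 423960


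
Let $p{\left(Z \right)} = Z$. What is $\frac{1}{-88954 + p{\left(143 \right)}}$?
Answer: $- \frac{1}{88811} \approx -1.126 \cdot 10^{-5}$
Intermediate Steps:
$\frac{1}{-88954 + p{\left(143 \right)}} = \frac{1}{-88954 + 143} = \frac{1}{-88811} = - \frac{1}{88811}$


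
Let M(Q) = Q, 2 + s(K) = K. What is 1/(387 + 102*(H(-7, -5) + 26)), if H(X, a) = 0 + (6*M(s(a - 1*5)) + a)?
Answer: -1/4815 ≈ -0.00020768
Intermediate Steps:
s(K) = -2 + K
H(X, a) = -42 + 7*a (H(X, a) = 0 + (6*(-2 + (a - 1*5)) + a) = 0 + (6*(-2 + (a - 5)) + a) = 0 + (6*(-2 + (-5 + a)) + a) = 0 + (6*(-7 + a) + a) = 0 + ((-42 + 6*a) + a) = 0 + (-42 + 7*a) = -42 + 7*a)
1/(387 + 102*(H(-7, -5) + 26)) = 1/(387 + 102*((-42 + 7*(-5)) + 26)) = 1/(387 + 102*((-42 - 35) + 26)) = 1/(387 + 102*(-77 + 26)) = 1/(387 + 102*(-51)) = 1/(387 - 5202) = 1/(-4815) = -1/4815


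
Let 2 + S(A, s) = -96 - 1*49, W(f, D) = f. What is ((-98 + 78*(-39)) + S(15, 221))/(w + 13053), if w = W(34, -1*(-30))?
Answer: -3287/13087 ≈ -0.25117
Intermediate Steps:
w = 34
S(A, s) = -147 (S(A, s) = -2 + (-96 - 1*49) = -2 + (-96 - 49) = -2 - 145 = -147)
((-98 + 78*(-39)) + S(15, 221))/(w + 13053) = ((-98 + 78*(-39)) - 147)/(34 + 13053) = ((-98 - 3042) - 147)/13087 = (-3140 - 147)*(1/13087) = -3287*1/13087 = -3287/13087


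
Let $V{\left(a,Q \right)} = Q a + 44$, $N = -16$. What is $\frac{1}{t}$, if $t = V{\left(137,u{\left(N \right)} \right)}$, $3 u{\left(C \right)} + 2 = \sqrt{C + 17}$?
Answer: $- \frac{3}{5} \approx -0.6$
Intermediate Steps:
$u{\left(C \right)} = - \frac{2}{3} + \frac{\sqrt{17 + C}}{3}$ ($u{\left(C \right)} = - \frac{2}{3} + \frac{\sqrt{C + 17}}{3} = - \frac{2}{3} + \frac{\sqrt{17 + C}}{3}$)
$V{\left(a,Q \right)} = 44 + Q a$
$t = - \frac{5}{3}$ ($t = 44 + \left(- \frac{2}{3} + \frac{\sqrt{17 - 16}}{3}\right) 137 = 44 + \left(- \frac{2}{3} + \frac{\sqrt{1}}{3}\right) 137 = 44 + \left(- \frac{2}{3} + \frac{1}{3} \cdot 1\right) 137 = 44 + \left(- \frac{2}{3} + \frac{1}{3}\right) 137 = 44 - \frac{137}{3} = - \frac{5}{3} \approx -1.6667$)
$\frac{1}{t} = \frac{1}{- \frac{5}{3}} = - \frac{3}{5}$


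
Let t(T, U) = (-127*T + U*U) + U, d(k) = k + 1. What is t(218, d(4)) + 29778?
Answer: 2122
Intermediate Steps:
d(k) = 1 + k
t(T, U) = U + U**2 - 127*T (t(T, U) = (-127*T + U**2) + U = (U**2 - 127*T) + U = U + U**2 - 127*T)
t(218, d(4)) + 29778 = ((1 + 4) + (1 + 4)**2 - 127*218) + 29778 = (5 + 5**2 - 27686) + 29778 = (5 + 25 - 27686) + 29778 = -27656 + 29778 = 2122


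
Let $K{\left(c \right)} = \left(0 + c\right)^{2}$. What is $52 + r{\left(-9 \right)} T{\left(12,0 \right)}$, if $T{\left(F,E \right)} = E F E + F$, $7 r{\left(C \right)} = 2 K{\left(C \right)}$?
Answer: $\frac{2308}{7} \approx 329.71$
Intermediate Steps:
$K{\left(c \right)} = c^{2}$
$r{\left(C \right)} = \frac{2 C^{2}}{7}$
$T{\left(F,E \right)} = F + F E^{2}$ ($T{\left(F,E \right)} = F E^{2} + F = F + F E^{2}$)
$52 + r{\left(-9 \right)} T{\left(12,0 \right)} = 52 + \frac{2 \left(-9\right)^{2}}{7} \cdot 12 \left(1 + 0^{2}\right) = 52 + \frac{2}{7} \cdot 81 \cdot 12 \left(1 + 0\right) = 52 + \frac{162 \cdot 12 \cdot 1}{7} = 52 + \frac{162}{7} \cdot 12 = 52 + \frac{1944}{7} = \frac{2308}{7}$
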